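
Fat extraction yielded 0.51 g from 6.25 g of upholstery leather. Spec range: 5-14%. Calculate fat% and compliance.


Fat content = 8.2%
Compliant: Yes

Fat% = 0.51 / 6.25 x 100 = 8.2%
Spec range: 5-14%
Compliant: Yes


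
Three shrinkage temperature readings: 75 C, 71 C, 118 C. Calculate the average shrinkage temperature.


Average = (75 + 71 + 118) / 3
Average = 264 / 3 = 88.0 C


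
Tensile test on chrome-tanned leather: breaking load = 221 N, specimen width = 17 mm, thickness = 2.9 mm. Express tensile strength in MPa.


4.48 MPa

Cross-section = 17 x 2.9 = 49.3 mm^2
TS = 221 / 49.3 = 4.48 MPa
(1 N/mm^2 = 1 MPa)


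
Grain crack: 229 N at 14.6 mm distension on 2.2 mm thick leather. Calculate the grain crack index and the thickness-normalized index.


Crack index = 15.7 N/mm
Normalized index = 7.1 N/mm per mm

Crack index = 229 / 14.6 = 15.7 N/mm
Normalized = 15.7 / 2.2 = 7.1 N/mm per mm


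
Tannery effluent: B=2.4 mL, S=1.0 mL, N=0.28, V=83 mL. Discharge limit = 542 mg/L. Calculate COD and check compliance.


COD = (2.4 - 1.0) x 0.28 x 8000 / 83 = 37.8 mg/L
Limit: 542 mg/L
Compliant: Yes


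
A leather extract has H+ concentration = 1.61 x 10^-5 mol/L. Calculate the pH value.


pH = -log10[H+]
pH = -log10(1.61 x 10^-5) = 4.79


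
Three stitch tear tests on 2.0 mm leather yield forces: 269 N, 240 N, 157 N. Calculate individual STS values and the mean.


STS1 = 269 / 2.0 = 134.5 N/mm
STS2 = 240 / 2.0 = 120.0 N/mm
STS3 = 157 / 2.0 = 78.5 N/mm
Mean = (134.5 + 120.0 + 78.5) / 3 = 111.0 N/mm


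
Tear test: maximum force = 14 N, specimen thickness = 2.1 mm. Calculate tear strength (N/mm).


Tear strength = force / thickness
Tear = 14 / 2.1 = 6.7 N/mm


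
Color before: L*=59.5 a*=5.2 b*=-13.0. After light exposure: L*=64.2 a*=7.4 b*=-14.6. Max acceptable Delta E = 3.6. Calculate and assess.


Delta E = 5.43
Passes: No


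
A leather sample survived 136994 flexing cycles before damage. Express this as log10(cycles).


log10(136994) = 5.14


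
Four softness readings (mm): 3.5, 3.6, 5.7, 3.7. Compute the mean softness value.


4.13 mm

Sum = 3.5 + 3.6 + 5.7 + 3.7
Mean = 16.5 / 4 = 4.13 mm


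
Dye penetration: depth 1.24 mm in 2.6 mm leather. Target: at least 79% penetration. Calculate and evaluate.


Penetration = 47.7%
Meets target: No


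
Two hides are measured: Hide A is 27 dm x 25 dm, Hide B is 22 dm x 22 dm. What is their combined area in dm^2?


Hide A area = 27 x 25 = 675 dm^2
Hide B area = 22 x 22 = 484 dm^2
Total = 675 + 484 = 1159 dm^2


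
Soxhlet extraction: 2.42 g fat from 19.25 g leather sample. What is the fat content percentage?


Fat content = 2.42 / 19.25 x 100
Fat = 12.6%


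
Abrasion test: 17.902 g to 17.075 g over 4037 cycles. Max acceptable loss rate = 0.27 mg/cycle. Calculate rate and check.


Loss = 17.902 - 17.075 = 0.827 g
Rate = 0.827 g / 4037 cycles x 1000 = 0.205 mg/cycle
Max = 0.27 mg/cycle
Passes: Yes


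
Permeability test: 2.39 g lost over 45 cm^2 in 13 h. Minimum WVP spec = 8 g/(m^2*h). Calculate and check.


WVP = 40.85 g/(m^2*h)
Meets specification: Yes


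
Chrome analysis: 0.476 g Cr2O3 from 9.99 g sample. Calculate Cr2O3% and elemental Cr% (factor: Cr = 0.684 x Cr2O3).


Cr2O3 = 4.76%
Cr = 3.26%

Cr2O3% = 0.476 / 9.99 x 100 = 4.76%
Cr% = 4.76 x 0.684 = 3.26%


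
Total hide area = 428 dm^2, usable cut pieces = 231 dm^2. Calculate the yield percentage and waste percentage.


Yield = 231 / 428 x 100 = 54.0%
Waste = 428 - 231 = 197 dm^2
Waste% = 100 - 54.0 = 46.0%


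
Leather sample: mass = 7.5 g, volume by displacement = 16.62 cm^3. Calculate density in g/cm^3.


0.451 g/cm^3


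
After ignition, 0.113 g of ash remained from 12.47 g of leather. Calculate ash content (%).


0.91%


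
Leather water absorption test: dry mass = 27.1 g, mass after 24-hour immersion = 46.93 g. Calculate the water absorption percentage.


Water absorbed = 46.93 - 27.1 = 19.83 g
WA% = 19.83 / 27.1 x 100 = 73.2%


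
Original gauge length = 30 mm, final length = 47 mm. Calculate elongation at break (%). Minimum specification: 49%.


Extension = 47 - 30 = 17 mm
Elongation = 17 / 30 x 100 = 56.7%
Minimum required: 49%
Meets specification: Yes


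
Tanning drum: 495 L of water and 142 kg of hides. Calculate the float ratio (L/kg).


Float ratio = water / hide weight
Ratio = 495 / 142 = 3.5


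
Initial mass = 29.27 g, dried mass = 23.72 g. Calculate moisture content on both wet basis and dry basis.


Moisture lost = 29.27 - 23.72 = 5.55 g
Wet basis MC = 5.55 / 29.27 x 100 = 19.0%
Dry basis MC = 5.55 / 23.72 x 100 = 23.4%


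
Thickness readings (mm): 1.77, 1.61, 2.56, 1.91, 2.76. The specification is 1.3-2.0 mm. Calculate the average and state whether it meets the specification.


Sum = 10.61
Average = 10.61 / 5 = 2.12 mm
Specification range: 1.3 to 2.0 mm
Within spec: No


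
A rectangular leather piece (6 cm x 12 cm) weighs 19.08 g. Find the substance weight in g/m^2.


2650.0 g/m^2

Area = 6 x 12 = 72 cm^2
SW = 19.08 / 72 x 10000 = 2650.0 g/m^2


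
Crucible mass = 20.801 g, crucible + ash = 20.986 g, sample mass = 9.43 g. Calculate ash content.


Ash mass = 20.986 - 20.801 = 0.185 g
Ash% = 0.185 / 9.43 x 100 = 1.96%


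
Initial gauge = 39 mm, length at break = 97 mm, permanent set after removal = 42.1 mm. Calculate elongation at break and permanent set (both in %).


Elongation at break = (97 - 39) / 39 x 100 = 148.7%
Permanent set = (42.1 - 39) / 39 x 100 = 7.9%


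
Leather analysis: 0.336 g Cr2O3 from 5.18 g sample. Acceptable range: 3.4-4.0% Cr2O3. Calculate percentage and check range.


Cr2O3 = 6.49%
Within range: No

Cr2O3% = 0.336 / 5.18 x 100 = 6.49%
Acceptable range: 3.4 to 4.0%
Within range: No


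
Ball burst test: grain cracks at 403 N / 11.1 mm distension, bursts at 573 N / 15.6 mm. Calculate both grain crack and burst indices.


Crack index = 36.3 N/mm
Burst index = 36.7 N/mm


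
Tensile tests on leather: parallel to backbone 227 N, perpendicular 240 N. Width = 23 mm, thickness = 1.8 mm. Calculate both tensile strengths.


Area = 23 x 1.8 = 41.4 mm^2
TS (parallel) = 227 / 41.4 = 5.48 N/mm^2
TS (perpendicular) = 240 / 41.4 = 5.80 N/mm^2


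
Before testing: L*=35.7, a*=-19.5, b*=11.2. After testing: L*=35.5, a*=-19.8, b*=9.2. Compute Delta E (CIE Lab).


dL = 35.5 - 35.7 = -0.2
da = -19.8 - (-19.5) = -0.3
db = 9.2 - 11.2 = -2.0
dE = sqrt((-0.2)^2 + (-0.3)^2 + (-2.0)^2) = 2.03


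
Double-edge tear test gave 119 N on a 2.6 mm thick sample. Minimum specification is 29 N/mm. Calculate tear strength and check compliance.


Tear strength = 119 / 2.6 = 45.8 N/mm
Required minimum = 29 N/mm
Compliant: Yes


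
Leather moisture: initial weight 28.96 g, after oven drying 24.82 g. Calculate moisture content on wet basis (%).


14.3%


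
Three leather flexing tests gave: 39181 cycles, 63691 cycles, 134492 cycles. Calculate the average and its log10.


Average = 79121 cycles
log10 = 4.90


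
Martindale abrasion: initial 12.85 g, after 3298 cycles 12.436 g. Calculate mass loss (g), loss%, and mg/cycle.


Mass loss = 0.414 g
Loss = 3.22%
Rate = 0.126 mg/cycle

Loss = 12.85 - 12.436 = 0.414 g
Loss% = 0.414 / 12.85 x 100 = 3.22%
Rate = 0.414 / 3298 x 1000 = 0.126 mg/cycle


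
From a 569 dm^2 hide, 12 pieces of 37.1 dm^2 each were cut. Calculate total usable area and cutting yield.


Usable area = 445.2 dm^2
Yield = 78.2%

Total usable = 12 x 37.1 = 445.2 dm^2
Yield = 445.2 / 569 x 100 = 78.2%


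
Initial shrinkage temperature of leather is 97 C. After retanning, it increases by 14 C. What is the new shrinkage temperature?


New Ts = 97 + 14 = 111 C


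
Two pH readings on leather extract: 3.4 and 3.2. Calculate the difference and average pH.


Difference = |3.4 - 3.2| = 0.2
Average = (3.4 + 3.2) / 2 = 3.30


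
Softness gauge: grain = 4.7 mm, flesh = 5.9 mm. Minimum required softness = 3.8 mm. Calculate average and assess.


Average = (4.7 + 5.9) / 2 = 5.30 mm
Minimum = 3.8 mm
Meets requirement: Yes


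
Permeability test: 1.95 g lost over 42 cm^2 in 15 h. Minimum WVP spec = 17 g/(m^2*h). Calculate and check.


WVP = 1.95 / (42 x 15) x 10000 = 30.95 g/(m^2*h)
Minimum: 17 g/(m^2*h)
Meets spec: Yes


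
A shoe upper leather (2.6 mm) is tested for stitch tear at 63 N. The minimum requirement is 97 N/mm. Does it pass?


STS = 63 / 2.6 = 24.2 N/mm
Minimum required: 97 N/mm
Passes: No


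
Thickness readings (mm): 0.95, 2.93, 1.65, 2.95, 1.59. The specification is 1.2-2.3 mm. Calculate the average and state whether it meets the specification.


Average = 2.01 mm
Within specification: Yes

Sum = 10.07
Average = 10.07 / 5 = 2.01 mm
Specification range: 1.2 to 2.3 mm
Within spec: Yes


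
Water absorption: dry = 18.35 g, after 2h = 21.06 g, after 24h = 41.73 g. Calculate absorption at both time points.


WA (2h) = (21.06 - 18.35) / 18.35 x 100 = 14.8%
WA (24h) = (41.73 - 18.35) / 18.35 x 100 = 127.4%


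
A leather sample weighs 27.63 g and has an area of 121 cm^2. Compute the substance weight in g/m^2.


2283.5 g/m^2

Substance weight = mass / area x 10000
SW = 27.63 / 121 x 10000
SW = 2283.5 g/m^2


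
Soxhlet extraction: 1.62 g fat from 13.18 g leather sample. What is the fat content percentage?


Fat content = 1.62 / 13.18 x 100
Fat = 12.3%


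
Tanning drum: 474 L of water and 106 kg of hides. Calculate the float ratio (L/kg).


Float ratio = water / hide weight
Ratio = 474 / 106 = 4.5


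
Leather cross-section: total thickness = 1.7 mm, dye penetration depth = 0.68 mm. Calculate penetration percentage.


40.0%


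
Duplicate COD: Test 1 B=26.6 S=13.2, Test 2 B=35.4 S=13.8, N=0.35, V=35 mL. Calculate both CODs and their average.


COD1 = (26.6 - 13.2) x 0.35 x 8000 / 35 = 1072.0 mg/L
COD2 = (35.4 - 13.8) x 0.35 x 8000 / 35 = 1728.0 mg/L
Average = (1072.0 + 1728.0) / 2 = 1400.0 mg/L


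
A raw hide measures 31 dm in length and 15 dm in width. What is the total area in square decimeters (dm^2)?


465 dm^2


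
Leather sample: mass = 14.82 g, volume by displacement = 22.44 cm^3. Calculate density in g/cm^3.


0.660 g/cm^3

Density = mass / volume
Density = 14.82 / 22.44 = 0.660 g/cm^3


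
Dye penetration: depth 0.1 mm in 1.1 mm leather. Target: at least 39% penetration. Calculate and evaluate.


Penetration = 0.1 / 1.1 x 100 = 9.1%
Target: 39%
Meets target: No


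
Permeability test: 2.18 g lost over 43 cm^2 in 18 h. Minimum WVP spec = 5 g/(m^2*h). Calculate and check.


WVP = 2.18 / (43 x 18) x 10000 = 28.17 g/(m^2*h)
Minimum: 5 g/(m^2*h)
Meets spec: Yes


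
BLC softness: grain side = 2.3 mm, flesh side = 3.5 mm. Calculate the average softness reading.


2.90 mm

Average = (2.3 + 3.5) / 2
Average = 2.90 mm


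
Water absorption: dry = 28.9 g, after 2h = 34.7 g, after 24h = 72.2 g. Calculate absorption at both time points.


2h absorption = 20.1%
24h absorption = 149.8%


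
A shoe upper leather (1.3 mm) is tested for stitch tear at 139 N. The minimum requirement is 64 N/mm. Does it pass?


STS = 139 / 1.3 = 106.9 N/mm
Minimum required: 64 N/mm
Passes: Yes


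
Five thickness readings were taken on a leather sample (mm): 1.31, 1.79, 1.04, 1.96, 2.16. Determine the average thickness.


Sum = 1.31 + 1.79 + 1.04 + 1.96 + 2.16 = 8.26
Average = 8.26 / 5 = 1.65 mm


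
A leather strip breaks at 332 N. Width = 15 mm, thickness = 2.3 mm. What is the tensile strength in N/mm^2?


Cross-sectional area = 15 x 2.3 = 34.5 mm^2
Tensile strength = 332 / 34.5 = 9.62 N/mm^2


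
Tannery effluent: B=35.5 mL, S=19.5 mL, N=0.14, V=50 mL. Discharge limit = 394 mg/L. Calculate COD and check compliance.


COD = 358.4 mg/L
Compliant: Yes


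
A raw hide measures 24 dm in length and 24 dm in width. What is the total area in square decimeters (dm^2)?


576 dm^2


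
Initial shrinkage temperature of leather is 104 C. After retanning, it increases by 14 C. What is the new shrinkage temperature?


New Ts = 104 + 14 = 118 C


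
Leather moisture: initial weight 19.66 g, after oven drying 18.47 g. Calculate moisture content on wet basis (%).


Moisture = 19.66 - 18.47 = 1.19 g
MC = 1.19 / 19.66 x 100 = 6.1%


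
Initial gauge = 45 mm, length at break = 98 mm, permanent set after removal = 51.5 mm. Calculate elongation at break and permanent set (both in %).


Elongation at break = 117.8%
Permanent set = 14.4%


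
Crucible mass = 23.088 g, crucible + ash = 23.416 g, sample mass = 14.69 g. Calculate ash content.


Ash mass = 0.328 g
Ash content = 2.23%

Ash mass = 23.416 - 23.088 = 0.328 g
Ash% = 0.328 / 14.69 x 100 = 2.23%


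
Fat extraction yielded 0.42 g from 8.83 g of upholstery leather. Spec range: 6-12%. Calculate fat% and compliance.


Fat% = 0.42 / 8.83 x 100 = 4.8%
Spec range: 6-12%
Compliant: No


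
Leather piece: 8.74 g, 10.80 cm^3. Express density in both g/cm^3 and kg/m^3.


Density = 8.74 / 10.80 = 0.809 g/cm^3
Convert: 0.809 x 1000 = 809 kg/m^3


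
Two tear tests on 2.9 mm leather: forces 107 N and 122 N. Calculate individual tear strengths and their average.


Tear 1 = 36.9 N/mm
Tear 2 = 42.1 N/mm
Average = 39.5 N/mm


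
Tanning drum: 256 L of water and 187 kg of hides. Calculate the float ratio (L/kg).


Float ratio = water / hide weight
Ratio = 256 / 187 = 1.4


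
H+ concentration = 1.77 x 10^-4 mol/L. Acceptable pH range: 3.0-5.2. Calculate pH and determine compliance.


pH = -log10(1.77 x 10^-4) = 3.75
Range: 3.0 to 5.2
Compliant: Yes


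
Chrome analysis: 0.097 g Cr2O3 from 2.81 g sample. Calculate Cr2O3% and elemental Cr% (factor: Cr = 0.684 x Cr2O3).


Cr2O3% = 0.097 / 2.81 x 100 = 3.45%
Cr% = 3.45 x 0.684 = 2.36%


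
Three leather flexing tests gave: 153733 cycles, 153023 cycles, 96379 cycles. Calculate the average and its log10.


Average = 134378 cycles
log10 = 5.13


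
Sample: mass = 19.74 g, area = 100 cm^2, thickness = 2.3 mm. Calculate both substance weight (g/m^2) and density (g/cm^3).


SW = 19.74 / 100 x 10000 = 1974.0 g/m^2
Volume = 100 x 2.3 / 10 = 23.00 cm^3
Density = 19.74 / 23.00 = 0.858 g/cm^3


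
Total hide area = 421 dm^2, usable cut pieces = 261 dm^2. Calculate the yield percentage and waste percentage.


Yield = 62.0%
Waste = 38.0%

Yield = 261 / 421 x 100 = 62.0%
Waste = 421 - 261 = 160 dm^2
Waste% = 100 - 62.0 = 38.0%


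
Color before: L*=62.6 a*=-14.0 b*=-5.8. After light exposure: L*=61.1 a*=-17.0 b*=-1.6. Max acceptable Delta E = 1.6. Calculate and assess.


dL = -1.5, da = -3.0, db = 4.2
dE = sqrt((-1.5)^2 + (-3.0)^2 + (4.2)^2) = 5.37
Max = 1.6
Passes: No


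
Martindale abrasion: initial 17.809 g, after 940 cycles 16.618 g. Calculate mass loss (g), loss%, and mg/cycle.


Loss = 17.809 - 16.618 = 1.191 g
Loss% = 1.191 / 17.809 x 100 = 6.69%
Rate = 1.191 / 940 x 1000 = 1.267 mg/cycle


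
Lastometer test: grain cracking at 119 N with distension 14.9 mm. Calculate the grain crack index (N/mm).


8.0 N/mm


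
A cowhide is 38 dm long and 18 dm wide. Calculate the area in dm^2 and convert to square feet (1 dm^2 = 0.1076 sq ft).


Area = 38 x 18 = 684 dm^2
Conversion: 684 x 0.1076 = 73.60 sq ft


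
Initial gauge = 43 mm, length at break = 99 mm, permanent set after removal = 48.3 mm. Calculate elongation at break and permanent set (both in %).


Elongation at break = 130.2%
Permanent set = 12.3%


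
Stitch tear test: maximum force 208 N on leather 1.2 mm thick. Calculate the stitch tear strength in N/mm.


173.3 N/mm


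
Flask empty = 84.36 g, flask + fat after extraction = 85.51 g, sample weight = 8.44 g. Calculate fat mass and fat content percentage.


Fat mass = 1.15 g
Fat content = 13.6%

Fat mass = 85.51 - 84.36 = 1.15 g
Fat% = 1.15 / 8.44 x 100 = 13.6%


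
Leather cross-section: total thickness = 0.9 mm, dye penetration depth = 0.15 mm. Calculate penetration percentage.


Penetration% = 0.15 / 0.9 x 100
Penetration = 16.7%


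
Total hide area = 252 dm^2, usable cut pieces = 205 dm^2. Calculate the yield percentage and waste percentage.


Yield = 81.3%
Waste = 18.7%

Yield = 205 / 252 x 100 = 81.3%
Waste = 252 - 205 = 47 dm^2
Waste% = 100 - 81.3 = 18.7%


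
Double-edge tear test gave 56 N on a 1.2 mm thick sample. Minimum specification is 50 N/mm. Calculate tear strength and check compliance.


Tear strength = 56 / 1.2 = 46.7 N/mm
Required minimum = 50 N/mm
Compliant: No


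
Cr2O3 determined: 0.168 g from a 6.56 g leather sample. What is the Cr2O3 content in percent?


Cr2O3% = 0.168 / 6.56 x 100
Cr2O3% = 2.56%


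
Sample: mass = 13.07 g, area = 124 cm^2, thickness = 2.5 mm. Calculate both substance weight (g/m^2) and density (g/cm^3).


Substance weight = 1054.0 g/m^2
Density = 0.422 g/cm^3

SW = 13.07 / 124 x 10000 = 1054.0 g/m^2
Volume = 124 x 2.5 / 10 = 31.00 cm^3
Density = 13.07 / 31.00 = 0.422 g/cm^3


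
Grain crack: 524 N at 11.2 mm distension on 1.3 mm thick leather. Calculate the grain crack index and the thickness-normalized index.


Crack index = 524 / 11.2 = 46.8 N/mm
Normalized = 46.8 / 1.3 = 36.0 N/mm per mm


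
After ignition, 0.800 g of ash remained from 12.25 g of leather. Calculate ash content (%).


6.53%

Ash% = 0.800 / 12.25 x 100
Ash% = 6.53%


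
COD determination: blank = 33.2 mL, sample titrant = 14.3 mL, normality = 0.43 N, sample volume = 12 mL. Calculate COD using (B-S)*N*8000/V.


5418.0 mg/L

COD = (33.2 - 14.3) x 0.43 x 8000 / 12
COD = 18.9 x 0.43 x 8000 / 12
COD = 5418.0 mg/L


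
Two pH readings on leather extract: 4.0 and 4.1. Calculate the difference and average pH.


Difference = 0.1
Average pH = 4.05


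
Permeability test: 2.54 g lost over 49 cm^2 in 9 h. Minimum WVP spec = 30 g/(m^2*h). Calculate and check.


WVP = 2.54 / (49 x 9) x 10000 = 57.60 g/(m^2*h)
Minimum: 30 g/(m^2*h)
Meets spec: Yes


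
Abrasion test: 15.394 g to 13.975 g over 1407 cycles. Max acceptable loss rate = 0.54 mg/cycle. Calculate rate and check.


Rate = 1.009 mg/cycle
Passes: No


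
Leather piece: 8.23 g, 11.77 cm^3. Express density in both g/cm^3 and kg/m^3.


0.699 g/cm^3
699 kg/m^3


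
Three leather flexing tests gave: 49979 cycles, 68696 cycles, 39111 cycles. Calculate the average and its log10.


Average = 52595 cycles
log10 = 4.72

Average = (49979 + 68696 + 39111) / 3 = 52595 cycles
log10(52595) = 4.72


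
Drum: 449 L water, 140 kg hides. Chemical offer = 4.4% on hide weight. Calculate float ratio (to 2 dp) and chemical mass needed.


Float ratio = 449 / 140 = 3.21
Chemical = 140 x 4.4 / 100 = 6.16 kg


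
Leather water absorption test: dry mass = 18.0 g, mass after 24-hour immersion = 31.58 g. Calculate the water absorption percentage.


Water absorbed = 31.58 - 18.0 = 13.58 g
WA% = 13.58 / 18.0 x 100 = 75.4%


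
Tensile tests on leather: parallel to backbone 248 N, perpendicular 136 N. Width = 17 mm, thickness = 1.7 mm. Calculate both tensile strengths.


Parallel = 8.58 N/mm^2
Perpendicular = 4.71 N/mm^2


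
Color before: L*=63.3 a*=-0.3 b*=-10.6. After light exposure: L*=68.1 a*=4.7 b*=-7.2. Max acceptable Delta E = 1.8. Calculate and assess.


dL = 4.8, da = 5.0, db = 3.4
dE = sqrt((4.8)^2 + (5.0)^2 + (3.4)^2) = 7.72
Max = 1.8
Passes: No


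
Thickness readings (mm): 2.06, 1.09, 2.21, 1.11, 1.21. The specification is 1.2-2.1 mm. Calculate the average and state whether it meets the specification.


Average = 1.54 mm
Within specification: Yes

Sum = 7.68
Average = 7.68 / 5 = 1.54 mm
Specification range: 1.2 to 2.1 mm
Within spec: Yes


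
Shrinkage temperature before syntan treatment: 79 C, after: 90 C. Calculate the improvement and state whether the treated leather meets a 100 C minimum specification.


Improvement = 90 - 79 = 11 C
Spec check: 90 C >= 100 C? No


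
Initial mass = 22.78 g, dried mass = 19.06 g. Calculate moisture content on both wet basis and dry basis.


Wet basis = 16.3%
Dry basis = 19.5%

Moisture lost = 22.78 - 19.06 = 3.72 g
Wet basis MC = 3.72 / 22.78 x 100 = 16.3%
Dry basis MC = 3.72 / 19.06 x 100 = 19.5%


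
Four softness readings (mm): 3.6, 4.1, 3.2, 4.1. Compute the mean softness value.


Sum = 3.6 + 4.1 + 3.2 + 4.1
Mean = 15.0 / 4 = 3.75 mm


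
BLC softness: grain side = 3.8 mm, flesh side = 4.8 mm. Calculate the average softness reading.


Average = (3.8 + 4.8) / 2
Average = 4.30 mm


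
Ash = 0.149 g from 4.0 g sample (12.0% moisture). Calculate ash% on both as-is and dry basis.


As-is ash = 3.73%
Dry-basis ash = 4.23%

As-is ash% = 0.149 / 4.0 x 100 = 3.73%
Dry mass = 4.0 x (100 - 12.0) / 100 = 3.52 g
Dry-basis ash% = 0.149 / 3.52 x 100 = 4.23%


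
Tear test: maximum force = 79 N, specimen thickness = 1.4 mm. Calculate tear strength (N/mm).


56.4 N/mm


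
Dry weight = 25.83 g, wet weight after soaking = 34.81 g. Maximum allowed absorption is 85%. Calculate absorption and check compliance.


Absorption = 34.8%
Compliant: Yes

WA = (34.81 - 25.83) / 25.83 x 100 = 34.8%
Maximum allowed: 85%
Compliant: Yes


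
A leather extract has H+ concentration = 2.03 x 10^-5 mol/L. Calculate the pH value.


pH = 4.69

pH = -log10[H+]
pH = -log10(2.03 x 10^-5) = 4.69


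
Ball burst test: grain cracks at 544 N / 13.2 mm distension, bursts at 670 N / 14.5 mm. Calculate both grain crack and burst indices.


Crack index = 41.2 N/mm
Burst index = 46.2 N/mm


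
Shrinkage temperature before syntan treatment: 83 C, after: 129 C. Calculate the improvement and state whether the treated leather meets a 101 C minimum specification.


Improvement = 129 - 83 = 46 C
Spec check: 129 C >= 101 C? Yes


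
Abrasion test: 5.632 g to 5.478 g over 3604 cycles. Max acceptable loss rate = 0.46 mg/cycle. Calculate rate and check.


Loss = 5.632 - 5.478 = 0.154 g
Rate = 0.154 g / 3604 cycles x 1000 = 0.043 mg/cycle
Max = 0.46 mg/cycle
Passes: Yes


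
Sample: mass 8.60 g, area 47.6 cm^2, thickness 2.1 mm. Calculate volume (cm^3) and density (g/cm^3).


Volume = 9.996 cm^3
Density = 0.860 g/cm^3

Thickness in cm = 2.1 / 10 = 0.21 cm
Volume = 47.6 x 0.21 = 9.996 cm^3
Density = 8.60 / 9.996 = 0.860 g/cm^3


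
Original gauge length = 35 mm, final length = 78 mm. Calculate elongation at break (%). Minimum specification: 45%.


Extension = 78 - 35 = 43 mm
Elongation = 43 / 35 x 100 = 122.9%
Minimum required: 45%
Meets specification: Yes


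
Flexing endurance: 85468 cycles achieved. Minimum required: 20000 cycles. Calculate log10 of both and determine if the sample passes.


log10(85468) = 4.93
log10(20000) = 4.30
Passes: Yes


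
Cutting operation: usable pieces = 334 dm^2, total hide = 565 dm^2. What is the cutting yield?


59.1%


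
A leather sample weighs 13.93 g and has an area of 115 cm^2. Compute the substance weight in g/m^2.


1211.3 g/m^2


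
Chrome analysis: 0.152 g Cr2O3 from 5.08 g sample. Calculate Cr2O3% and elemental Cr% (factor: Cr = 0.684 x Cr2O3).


Cr2O3% = 0.152 / 5.08 x 100 = 2.99%
Cr% = 2.99 x 0.684 = 2.05%


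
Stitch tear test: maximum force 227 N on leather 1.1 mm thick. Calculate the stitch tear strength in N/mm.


Stitch tear strength = force / thickness
STS = 227 / 1.1 = 206.4 N/mm


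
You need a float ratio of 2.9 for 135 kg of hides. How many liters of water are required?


391.5 L

Water = hide weight x target ratio
Water = 135 x 2.9 = 391.5 L


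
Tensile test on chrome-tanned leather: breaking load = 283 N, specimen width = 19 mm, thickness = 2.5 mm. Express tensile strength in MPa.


Cross-section = 19 x 2.5 = 47.5 mm^2
TS = 283 / 47.5 = 5.96 MPa
(1 N/mm^2 = 1 MPa)


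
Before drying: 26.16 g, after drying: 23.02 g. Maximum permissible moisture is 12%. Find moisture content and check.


Moisture content = 12.0%
Acceptable: Yes

MC = (26.16 - 23.02) / 26.16 x 100 = 12.0%
Maximum: 12%
Acceptable: Yes


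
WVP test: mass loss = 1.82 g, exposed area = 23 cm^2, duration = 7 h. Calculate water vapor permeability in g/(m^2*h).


113.04 g/(m^2*h)

WVP = mass_loss / (area x time) x 10000
WVP = 1.82 / (23 x 7) x 10000
WVP = 1.82 / 161 x 10000 = 113.04 g/(m^2*h)


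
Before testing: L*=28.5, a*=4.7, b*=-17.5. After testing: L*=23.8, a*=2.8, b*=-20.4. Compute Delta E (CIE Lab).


Delta E = 5.84


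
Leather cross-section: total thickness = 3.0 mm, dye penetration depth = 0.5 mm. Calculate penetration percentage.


Penetration% = 0.5 / 3.0 x 100
Penetration = 16.7%


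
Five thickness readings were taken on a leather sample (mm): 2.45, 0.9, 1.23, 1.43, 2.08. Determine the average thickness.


1.62 mm

Sum = 2.45 + 0.9 + 1.23 + 1.43 + 2.08 = 8.09
Average = 8.09 / 5 = 1.62 mm


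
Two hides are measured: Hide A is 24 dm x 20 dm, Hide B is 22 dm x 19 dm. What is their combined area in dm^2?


Hide A area = 24 x 20 = 480 dm^2
Hide B area = 22 x 19 = 418 dm^2
Total = 480 + 418 = 898 dm^2


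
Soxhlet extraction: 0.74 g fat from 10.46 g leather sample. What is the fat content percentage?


7.1%

Fat content = 0.74 / 10.46 x 100
Fat = 7.1%


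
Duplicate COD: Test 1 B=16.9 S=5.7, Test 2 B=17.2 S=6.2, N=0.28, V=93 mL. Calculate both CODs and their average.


COD1 = (16.9 - 5.7) x 0.28 x 8000 / 93 = 269.8 mg/L
COD2 = (17.2 - 6.2) x 0.28 x 8000 / 93 = 264.9 mg/L
Average = (269.8 + 264.9) / 2 = 267.4 mg/L


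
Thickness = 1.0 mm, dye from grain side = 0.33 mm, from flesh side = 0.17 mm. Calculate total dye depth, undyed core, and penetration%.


Total dyed = 0.33 + 0.17 = 0.50 mm
Undyed core = 1.0 - 0.50 = 0.50 mm
Penetration = 0.50 / 1.0 x 100 = 50.0%


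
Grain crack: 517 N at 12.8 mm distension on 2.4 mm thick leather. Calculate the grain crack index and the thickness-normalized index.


Crack index = 40.4 N/mm
Normalized index = 16.8 N/mm per mm


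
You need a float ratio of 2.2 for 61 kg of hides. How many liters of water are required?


134.2 L

Water = hide weight x target ratio
Water = 61 x 2.2 = 134.2 L


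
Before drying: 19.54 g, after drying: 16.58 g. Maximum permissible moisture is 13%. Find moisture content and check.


Moisture content = 15.1%
Acceptable: No


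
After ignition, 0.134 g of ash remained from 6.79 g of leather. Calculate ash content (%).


Ash% = 0.134 / 6.79 x 100
Ash% = 1.97%


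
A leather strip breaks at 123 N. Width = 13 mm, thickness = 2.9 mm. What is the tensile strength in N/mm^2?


Cross-sectional area = 13 x 2.9 = 37.7 mm^2
Tensile strength = 123 / 37.7 = 3.26 N/mm^2


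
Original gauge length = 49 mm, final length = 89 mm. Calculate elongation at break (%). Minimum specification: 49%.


Elongation = 81.6%
Meets spec: Yes

Extension = 89 - 49 = 40 mm
Elongation = 40 / 49 x 100 = 81.6%
Minimum required: 49%
Meets specification: Yes


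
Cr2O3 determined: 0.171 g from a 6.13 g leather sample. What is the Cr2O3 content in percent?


Cr2O3% = 0.171 / 6.13 x 100
Cr2O3% = 2.79%


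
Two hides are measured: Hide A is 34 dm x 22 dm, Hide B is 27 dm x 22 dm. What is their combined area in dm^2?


Hide A area = 34 x 22 = 748 dm^2
Hide B area = 27 x 22 = 594 dm^2
Total = 748 + 594 = 1342 dm^2


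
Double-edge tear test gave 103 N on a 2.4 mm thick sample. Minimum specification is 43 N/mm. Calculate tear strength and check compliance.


Tear strength = 42.9 N/mm
Compliant: No


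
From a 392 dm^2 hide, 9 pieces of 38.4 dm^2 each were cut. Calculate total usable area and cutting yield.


Usable area = 345.6 dm^2
Yield = 88.2%


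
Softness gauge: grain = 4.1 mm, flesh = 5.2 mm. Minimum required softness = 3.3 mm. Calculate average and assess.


Average softness = 4.65 mm
Meets requirement: Yes

Average = (4.1 + 5.2) / 2 = 4.65 mm
Minimum = 3.3 mm
Meets requirement: Yes


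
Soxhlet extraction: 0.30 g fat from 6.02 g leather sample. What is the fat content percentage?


Fat content = 0.30 / 6.02 x 100
Fat = 5.0%


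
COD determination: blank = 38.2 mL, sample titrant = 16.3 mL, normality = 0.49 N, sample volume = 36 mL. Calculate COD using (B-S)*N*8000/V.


COD = (38.2 - 16.3) x 0.49 x 8000 / 36
COD = 21.9 x 0.49 x 8000 / 36
COD = 2384.7 mg/L


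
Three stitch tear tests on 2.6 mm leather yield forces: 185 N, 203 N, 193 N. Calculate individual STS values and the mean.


STS1 = 185 / 2.6 = 71.2 N/mm
STS2 = 203 / 2.6 = 78.1 N/mm
STS3 = 193 / 2.6 = 74.2 N/mm
Mean = (71.2 + 78.1 + 74.2) / 3 = 74.5 N/mm


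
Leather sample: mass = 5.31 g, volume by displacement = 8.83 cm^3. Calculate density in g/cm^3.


0.601 g/cm^3


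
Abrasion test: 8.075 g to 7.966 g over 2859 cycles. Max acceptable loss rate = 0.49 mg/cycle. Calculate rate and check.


Loss = 8.075 - 7.966 = 0.109 g
Rate = 0.109 g / 2859 cycles x 1000 = 0.038 mg/cycle
Max = 0.49 mg/cycle
Passes: Yes


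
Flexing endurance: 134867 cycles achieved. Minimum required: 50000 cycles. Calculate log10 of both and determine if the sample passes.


log10(134867) = 5.13
log10(50000) = 4.70
Passes: Yes


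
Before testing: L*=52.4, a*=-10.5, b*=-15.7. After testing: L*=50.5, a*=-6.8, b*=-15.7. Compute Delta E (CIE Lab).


dL = 50.5 - 52.4 = -1.9
da = -6.8 - (-10.5) = 3.7
db = -15.7 - (-15.7) = 0.0
dE = sqrt((-1.9)^2 + (3.7)^2 + (0.0)^2) = 4.16


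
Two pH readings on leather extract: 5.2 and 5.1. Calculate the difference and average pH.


Difference = |5.2 - 5.1| = 0.1
Average = (5.2 + 5.1) / 2 = 5.15


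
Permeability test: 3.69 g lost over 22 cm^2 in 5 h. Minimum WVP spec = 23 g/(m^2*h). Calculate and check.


WVP = 3.69 / (22 x 5) x 10000 = 335.45 g/(m^2*h)
Minimum: 23 g/(m^2*h)
Meets spec: Yes


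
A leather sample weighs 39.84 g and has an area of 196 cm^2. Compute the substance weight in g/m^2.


2032.7 g/m^2

Substance weight = mass / area x 10000
SW = 39.84 / 196 x 10000
SW = 2032.7 g/m^2


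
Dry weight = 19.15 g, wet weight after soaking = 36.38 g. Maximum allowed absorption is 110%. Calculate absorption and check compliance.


Absorption = 90.0%
Compliant: Yes


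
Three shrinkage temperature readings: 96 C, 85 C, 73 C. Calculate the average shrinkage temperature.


Average = (96 + 85 + 73) / 3
Average = 254 / 3 = 84.7 C


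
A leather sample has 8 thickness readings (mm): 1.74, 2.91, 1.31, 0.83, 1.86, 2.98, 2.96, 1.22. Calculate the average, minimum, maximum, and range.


Average = 1.98 mm
Min = 0.83 mm
Max = 2.98 mm
Range = 2.15 mm

Sum = 15.81
Average = 15.81 / 8 = 1.98 mm
Minimum = 0.83 mm
Maximum = 2.98 mm
Range = 2.98 - 0.83 = 2.15 mm


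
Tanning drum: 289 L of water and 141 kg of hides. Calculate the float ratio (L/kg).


2.0

Float ratio = water / hide weight
Ratio = 289 / 141 = 2.0


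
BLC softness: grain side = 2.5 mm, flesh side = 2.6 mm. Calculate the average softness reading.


Average = (2.5 + 2.6) / 2
Average = 2.55 mm


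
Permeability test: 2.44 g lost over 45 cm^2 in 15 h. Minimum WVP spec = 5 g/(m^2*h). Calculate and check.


WVP = 2.44 / (45 x 15) x 10000 = 36.15 g/(m^2*h)
Minimum: 5 g/(m^2*h)
Meets spec: Yes


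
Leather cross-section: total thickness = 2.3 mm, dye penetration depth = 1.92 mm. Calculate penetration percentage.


83.5%

Penetration% = 1.92 / 2.3 x 100
Penetration = 83.5%


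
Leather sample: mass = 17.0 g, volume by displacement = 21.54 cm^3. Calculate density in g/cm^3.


Density = mass / volume
Density = 17.0 / 21.54 = 0.789 g/cm^3


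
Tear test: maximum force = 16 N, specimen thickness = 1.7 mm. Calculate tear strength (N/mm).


Tear strength = force / thickness
Tear = 16 / 1.7 = 9.4 N/mm


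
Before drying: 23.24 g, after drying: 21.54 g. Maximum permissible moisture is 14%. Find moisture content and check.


MC = (23.24 - 21.54) / 23.24 x 100 = 7.3%
Maximum: 14%
Acceptable: Yes


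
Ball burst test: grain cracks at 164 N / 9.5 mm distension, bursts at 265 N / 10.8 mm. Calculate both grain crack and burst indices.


Crack index = 17.3 N/mm
Burst index = 24.5 N/mm


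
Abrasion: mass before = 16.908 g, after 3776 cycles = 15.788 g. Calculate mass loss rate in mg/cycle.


Mass loss = 16.908 - 15.788 = 1.120 g
Rate = 1.120 / 3776 x 1000 = 0.297 mg/cycle


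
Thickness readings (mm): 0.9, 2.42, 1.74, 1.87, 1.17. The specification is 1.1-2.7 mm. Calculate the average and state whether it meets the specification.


Sum = 8.10
Average = 8.10 / 5 = 1.62 mm
Specification range: 1.1 to 2.7 mm
Within spec: Yes


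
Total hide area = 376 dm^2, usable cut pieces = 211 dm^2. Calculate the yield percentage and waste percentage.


Yield = 211 / 376 x 100 = 56.1%
Waste = 376 - 211 = 165 dm^2
Waste% = 100 - 56.1 = 43.9%


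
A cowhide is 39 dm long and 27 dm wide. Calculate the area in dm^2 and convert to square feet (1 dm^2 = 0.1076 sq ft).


Area = 39 x 27 = 1053 dm^2
Conversion: 1053 x 0.1076 = 113.30 sq ft


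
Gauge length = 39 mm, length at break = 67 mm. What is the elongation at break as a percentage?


71.8%

Extension = 67 - 39 = 28 mm
Elongation = 28 / 39 x 100 = 71.8%


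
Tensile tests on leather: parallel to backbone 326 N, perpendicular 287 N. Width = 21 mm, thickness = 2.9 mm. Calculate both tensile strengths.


Parallel = 5.35 N/mm^2
Perpendicular = 4.71 N/mm^2


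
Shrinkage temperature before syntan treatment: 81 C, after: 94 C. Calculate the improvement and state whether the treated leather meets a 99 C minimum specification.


Improvement = 13 C
Meets 99 C spec: No


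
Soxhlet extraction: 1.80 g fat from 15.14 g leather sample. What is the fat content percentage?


Fat content = 1.80 / 15.14 x 100
Fat = 11.9%


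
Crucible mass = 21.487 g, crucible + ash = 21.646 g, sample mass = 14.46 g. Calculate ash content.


Ash mass = 0.159 g
Ash content = 1.10%

Ash mass = 21.646 - 21.487 = 0.159 g
Ash% = 0.159 / 14.46 x 100 = 1.10%


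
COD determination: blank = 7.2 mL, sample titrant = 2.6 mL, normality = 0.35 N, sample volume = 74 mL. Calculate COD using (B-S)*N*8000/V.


174.1 mg/L

COD = (7.2 - 2.6) x 0.35 x 8000 / 74
COD = 4.6 x 0.35 x 8000 / 74
COD = 174.1 mg/L


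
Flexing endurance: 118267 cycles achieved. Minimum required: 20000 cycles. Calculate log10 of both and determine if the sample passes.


log10(118267) = 5.07
log10(20000) = 4.30
Passes: Yes


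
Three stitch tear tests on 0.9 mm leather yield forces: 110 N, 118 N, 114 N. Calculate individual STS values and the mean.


STS1 = 110 / 0.9 = 122.2 N/mm
STS2 = 118 / 0.9 = 131.1 N/mm
STS3 = 114 / 0.9 = 126.7 N/mm
Mean = (122.2 + 131.1 + 126.7) / 3 = 126.7 N/mm


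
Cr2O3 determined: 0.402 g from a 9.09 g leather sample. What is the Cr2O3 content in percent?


Cr2O3% = 0.402 / 9.09 x 100
Cr2O3% = 4.42%


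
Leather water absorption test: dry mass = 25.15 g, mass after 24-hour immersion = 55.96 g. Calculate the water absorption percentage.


Water absorbed = 55.96 - 25.15 = 30.81 g
WA% = 30.81 / 25.15 x 100 = 122.5%


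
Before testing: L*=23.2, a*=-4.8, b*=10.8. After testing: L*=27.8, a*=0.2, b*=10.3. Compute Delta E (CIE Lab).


dL = 27.8 - 23.2 = 4.6
da = 0.2 - (-4.8) = 5.0
db = 10.3 - 10.8 = -0.5
dE = sqrt((4.6)^2 + (5.0)^2 + (-0.5)^2) = 6.81


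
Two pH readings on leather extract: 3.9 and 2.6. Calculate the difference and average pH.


Difference = |3.9 - 2.6| = 1.3
Average = (3.9 + 2.6) / 2 = 3.25


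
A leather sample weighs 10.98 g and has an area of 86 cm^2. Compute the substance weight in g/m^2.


Substance weight = mass / area x 10000
SW = 10.98 / 86 x 10000
SW = 1276.7 g/m^2


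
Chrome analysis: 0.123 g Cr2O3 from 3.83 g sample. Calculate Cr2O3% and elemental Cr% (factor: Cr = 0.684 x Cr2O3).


Cr2O3 = 3.21%
Cr = 2.20%

Cr2O3% = 0.123 / 3.83 x 100 = 3.21%
Cr% = 3.21 x 0.684 = 2.20%


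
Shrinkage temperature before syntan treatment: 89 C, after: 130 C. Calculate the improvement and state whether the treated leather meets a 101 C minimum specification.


Improvement = 41 C
Meets 101 C spec: Yes

Improvement = 130 - 89 = 41 C
Spec check: 130 C >= 101 C? Yes


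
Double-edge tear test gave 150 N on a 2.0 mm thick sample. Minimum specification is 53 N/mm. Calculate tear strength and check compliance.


Tear strength = 150 / 2.0 = 75.0 N/mm
Required minimum = 53 N/mm
Compliant: Yes


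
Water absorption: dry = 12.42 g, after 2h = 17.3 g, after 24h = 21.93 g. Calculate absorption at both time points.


WA (2h) = (17.3 - 12.42) / 12.42 x 100 = 39.3%
WA (24h) = (21.93 - 12.42) / 12.42 x 100 = 76.6%


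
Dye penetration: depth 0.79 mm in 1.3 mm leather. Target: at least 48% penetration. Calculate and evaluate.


Penetration = 60.8%
Meets target: Yes

Penetration = 0.79 / 1.3 x 100 = 60.8%
Target: 48%
Meets target: Yes


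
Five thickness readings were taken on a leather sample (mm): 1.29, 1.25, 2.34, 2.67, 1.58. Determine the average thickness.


Sum = 1.29 + 1.25 + 2.34 + 2.67 + 1.58 = 9.13
Average = 9.13 / 5 = 1.83 mm


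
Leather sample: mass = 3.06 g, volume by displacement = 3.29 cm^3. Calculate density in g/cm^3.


Density = mass / volume
Density = 3.06 / 3.29 = 0.930 g/cm^3


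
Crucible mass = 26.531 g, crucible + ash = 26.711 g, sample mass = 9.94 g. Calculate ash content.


Ash mass = 26.711 - 26.531 = 0.180 g
Ash% = 0.180 / 9.94 x 100 = 1.81%


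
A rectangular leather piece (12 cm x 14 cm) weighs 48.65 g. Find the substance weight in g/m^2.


2895.8 g/m^2


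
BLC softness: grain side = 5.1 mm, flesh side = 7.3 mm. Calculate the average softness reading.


Average = (5.1 + 7.3) / 2
Average = 6.20 mm


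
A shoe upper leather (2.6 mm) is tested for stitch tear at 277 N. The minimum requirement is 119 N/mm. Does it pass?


STS = 277 / 2.6 = 106.5 N/mm
Minimum required: 119 N/mm
Passes: No


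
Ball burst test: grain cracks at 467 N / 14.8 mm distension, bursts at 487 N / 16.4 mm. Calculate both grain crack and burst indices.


Crack index = 467 / 14.8 = 31.6 N/mm
Burst index = 487 / 16.4 = 29.7 N/mm


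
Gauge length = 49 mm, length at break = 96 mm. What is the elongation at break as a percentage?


95.9%

Extension = 96 - 49 = 47 mm
Elongation = 47 / 49 x 100 = 95.9%


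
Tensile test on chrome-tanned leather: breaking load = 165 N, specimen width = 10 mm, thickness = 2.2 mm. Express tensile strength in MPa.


7.50 MPa


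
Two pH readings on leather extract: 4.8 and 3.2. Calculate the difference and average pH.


Difference = |4.8 - 3.2| = 1.6
Average = (4.8 + 3.2) / 2 = 4.00


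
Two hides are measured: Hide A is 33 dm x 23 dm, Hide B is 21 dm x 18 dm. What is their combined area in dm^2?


Hide A area = 33 x 23 = 759 dm^2
Hide B area = 21 x 18 = 378 dm^2
Total = 759 + 378 = 1137 dm^2


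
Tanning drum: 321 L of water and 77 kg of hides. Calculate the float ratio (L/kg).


Float ratio = water / hide weight
Ratio = 321 / 77 = 4.2


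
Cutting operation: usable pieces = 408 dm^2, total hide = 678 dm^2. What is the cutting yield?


Yield = usable / total x 100
Yield = 408 / 678 x 100 = 60.2%


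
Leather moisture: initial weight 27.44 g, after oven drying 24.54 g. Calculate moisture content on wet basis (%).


Moisture = 27.44 - 24.54 = 2.90 g
MC = 2.90 / 27.44 x 100 = 10.6%


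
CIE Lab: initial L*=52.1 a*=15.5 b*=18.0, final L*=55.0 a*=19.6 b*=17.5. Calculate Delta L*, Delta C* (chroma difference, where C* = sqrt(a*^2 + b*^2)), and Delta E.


Delta L* = 55.0 - 52.1 = 2.9
C1* = sqrt((15.5)^2 + (18.0)^2) = 23.754
C2* = sqrt((19.6)^2 + (17.5)^2) = 26.276
Delta C* = 26.276 - 23.754 = 2.52
Delta E = sqrt((2.9)^2 + (4.1)^2 + (-0.5)^2) = 5.05
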